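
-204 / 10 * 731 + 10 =-74512/5 = -14902.40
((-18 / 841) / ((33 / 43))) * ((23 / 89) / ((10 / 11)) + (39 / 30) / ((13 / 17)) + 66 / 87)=-9132426/119384155 = -0.08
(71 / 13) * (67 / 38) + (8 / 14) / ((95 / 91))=1323/130 = 10.18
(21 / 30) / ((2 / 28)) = 49/5 = 9.80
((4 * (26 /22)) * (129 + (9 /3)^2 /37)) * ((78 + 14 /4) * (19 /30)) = 64176034/2035 = 31536.13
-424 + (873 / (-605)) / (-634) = -162632807/383570 = -424.00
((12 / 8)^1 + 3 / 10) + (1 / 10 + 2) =39/10 = 3.90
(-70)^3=-343000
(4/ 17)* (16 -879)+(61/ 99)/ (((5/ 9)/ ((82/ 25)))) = -4661466/23375 = -199.42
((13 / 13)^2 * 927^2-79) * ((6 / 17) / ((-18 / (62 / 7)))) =-7610500/51 = -149225.49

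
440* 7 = 3080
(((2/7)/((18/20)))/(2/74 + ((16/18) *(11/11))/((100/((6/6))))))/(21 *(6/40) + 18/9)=370000/215579 = 1.72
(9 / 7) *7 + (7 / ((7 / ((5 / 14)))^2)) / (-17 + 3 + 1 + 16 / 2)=12343/1372 = 9.00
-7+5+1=-1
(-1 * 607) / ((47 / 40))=-24280/47 = -516.60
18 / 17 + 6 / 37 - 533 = -334489/629 = -531.78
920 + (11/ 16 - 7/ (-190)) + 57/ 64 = 5603419/6080 = 921.61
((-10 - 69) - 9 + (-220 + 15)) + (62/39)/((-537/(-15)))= -2045123/6981 = -292.96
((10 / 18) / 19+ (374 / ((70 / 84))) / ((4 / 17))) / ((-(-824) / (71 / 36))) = 28947623/6340680 = 4.57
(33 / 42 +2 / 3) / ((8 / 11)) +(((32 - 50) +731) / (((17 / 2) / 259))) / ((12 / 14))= 25348.45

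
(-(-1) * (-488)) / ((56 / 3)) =-183/7 = -26.14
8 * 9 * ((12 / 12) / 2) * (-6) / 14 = -108/7 = -15.43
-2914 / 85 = -34.28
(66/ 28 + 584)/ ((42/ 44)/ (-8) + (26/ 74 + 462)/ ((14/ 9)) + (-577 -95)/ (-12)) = 26728504/16096009 = 1.66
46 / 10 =23/5 = 4.60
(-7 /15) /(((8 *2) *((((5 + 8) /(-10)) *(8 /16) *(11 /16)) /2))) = 56/429 = 0.13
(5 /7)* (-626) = -447.14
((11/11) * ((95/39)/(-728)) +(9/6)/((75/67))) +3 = 3078157/709800 = 4.34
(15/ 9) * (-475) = -2375/3 = -791.67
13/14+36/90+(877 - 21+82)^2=61589173/70 = 879845.33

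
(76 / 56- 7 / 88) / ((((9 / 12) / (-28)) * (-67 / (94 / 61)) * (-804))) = -36989/27109071 = 0.00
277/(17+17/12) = 3324/221 = 15.04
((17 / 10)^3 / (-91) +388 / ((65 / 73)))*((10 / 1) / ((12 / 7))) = 1016633/400 = 2541.58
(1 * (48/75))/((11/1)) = 16/275 = 0.06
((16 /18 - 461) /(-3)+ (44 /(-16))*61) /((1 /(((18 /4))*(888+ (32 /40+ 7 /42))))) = -41416957/720 = -57523.55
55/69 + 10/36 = 445/414 = 1.07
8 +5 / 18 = 149/18 = 8.28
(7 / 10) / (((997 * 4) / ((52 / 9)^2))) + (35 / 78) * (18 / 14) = 6118291/10498410 = 0.58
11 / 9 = 1.22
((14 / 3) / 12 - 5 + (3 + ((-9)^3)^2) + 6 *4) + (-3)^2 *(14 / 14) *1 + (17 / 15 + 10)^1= 47833517/90 = 531483.52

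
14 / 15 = 0.93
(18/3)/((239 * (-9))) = -2/717 = 0.00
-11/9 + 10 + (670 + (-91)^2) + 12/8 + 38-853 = 146633/18 = 8146.28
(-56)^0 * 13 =13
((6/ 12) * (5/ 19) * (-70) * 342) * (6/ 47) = -18900/47 = -402.13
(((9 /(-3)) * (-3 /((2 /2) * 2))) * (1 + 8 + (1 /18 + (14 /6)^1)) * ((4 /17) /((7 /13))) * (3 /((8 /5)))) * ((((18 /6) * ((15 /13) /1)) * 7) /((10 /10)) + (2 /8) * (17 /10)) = 7884915/7616 = 1035.31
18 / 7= 2.57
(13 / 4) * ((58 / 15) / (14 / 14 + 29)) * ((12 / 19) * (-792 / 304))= -12441/18050 = -0.69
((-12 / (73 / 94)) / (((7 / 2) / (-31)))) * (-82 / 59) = -5734752/30149 = -190.21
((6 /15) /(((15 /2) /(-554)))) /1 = -2216/75 = -29.55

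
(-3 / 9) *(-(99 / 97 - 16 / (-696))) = 8807/25317 = 0.35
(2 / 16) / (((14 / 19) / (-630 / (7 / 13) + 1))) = -3173/16 = -198.31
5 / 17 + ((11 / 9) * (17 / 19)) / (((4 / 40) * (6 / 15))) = 80330/2907 = 27.63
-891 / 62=-14.37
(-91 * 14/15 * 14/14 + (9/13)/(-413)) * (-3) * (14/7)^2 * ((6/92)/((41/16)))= 656663136/25314835 = 25.94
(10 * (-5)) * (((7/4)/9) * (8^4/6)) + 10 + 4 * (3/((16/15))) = -714505/108 = -6615.79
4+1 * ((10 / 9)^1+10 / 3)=76/9 = 8.44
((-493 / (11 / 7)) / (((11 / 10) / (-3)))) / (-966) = -2465/2783 = -0.89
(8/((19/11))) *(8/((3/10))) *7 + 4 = 49508/57 = 868.56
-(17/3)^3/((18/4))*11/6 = -54043/729 = -74.13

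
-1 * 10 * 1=-10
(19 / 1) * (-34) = -646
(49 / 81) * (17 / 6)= 833/486 = 1.71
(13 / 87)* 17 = 221/87 = 2.54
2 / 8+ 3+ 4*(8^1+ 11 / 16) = 38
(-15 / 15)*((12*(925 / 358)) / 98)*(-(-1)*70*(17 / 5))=-94350/1253 = -75.30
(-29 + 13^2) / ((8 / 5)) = 175/2 = 87.50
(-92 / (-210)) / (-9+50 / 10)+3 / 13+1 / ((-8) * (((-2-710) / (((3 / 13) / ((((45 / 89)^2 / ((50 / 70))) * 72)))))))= 1372741/11321856 = 0.12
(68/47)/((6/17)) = 4.10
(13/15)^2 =169/225 = 0.75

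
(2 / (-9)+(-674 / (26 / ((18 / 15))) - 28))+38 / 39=-58.36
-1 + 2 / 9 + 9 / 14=-17/126 = -0.13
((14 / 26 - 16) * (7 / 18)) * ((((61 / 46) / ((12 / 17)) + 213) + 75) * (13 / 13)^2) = -75046097/43056 = -1742.99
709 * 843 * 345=206202015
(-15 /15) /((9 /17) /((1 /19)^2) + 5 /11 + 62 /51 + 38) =-33/7616 = 0.00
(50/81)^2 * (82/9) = 205000/59049 = 3.47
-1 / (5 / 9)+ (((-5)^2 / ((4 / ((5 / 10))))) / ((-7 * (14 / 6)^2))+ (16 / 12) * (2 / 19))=-1362037/782040 = -1.74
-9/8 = -1.12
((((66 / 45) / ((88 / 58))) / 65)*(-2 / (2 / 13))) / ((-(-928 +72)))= -29/128400 = 0.00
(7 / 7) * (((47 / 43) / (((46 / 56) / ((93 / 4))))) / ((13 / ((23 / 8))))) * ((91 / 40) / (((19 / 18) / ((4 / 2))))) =1927611/65360 = 29.49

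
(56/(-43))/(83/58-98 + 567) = -3248/1173255 = 0.00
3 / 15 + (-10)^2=501/5 = 100.20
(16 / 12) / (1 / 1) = 1.33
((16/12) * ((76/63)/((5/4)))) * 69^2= 643264/105 = 6126.32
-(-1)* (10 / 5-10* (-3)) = 32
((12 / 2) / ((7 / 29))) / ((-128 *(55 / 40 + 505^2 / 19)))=-1653/114262904 = 0.00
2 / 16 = 1/8 = 0.12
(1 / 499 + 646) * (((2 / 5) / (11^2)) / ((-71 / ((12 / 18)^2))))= -46888/3507471 = -0.01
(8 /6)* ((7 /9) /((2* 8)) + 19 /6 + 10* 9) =13423/108 = 124.29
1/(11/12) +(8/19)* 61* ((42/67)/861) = 637052/574123 = 1.11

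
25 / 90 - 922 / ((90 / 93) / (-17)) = 1457707/90 = 16196.74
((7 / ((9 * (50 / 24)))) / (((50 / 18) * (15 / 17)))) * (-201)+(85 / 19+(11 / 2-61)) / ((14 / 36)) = -9608469/59375 = -161.83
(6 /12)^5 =1/32 = 0.03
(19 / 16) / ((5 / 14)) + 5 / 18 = 3.60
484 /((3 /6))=968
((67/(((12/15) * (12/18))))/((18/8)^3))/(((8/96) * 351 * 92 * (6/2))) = 2680/1961739 = 0.00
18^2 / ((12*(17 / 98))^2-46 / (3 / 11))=-1166886/591847 = -1.97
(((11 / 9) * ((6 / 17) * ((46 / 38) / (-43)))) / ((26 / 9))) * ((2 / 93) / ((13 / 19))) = -506/3829709 = 0.00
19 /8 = 2.38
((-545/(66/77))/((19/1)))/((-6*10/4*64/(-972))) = -20601/608 = -33.88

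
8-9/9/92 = 735/92 = 7.99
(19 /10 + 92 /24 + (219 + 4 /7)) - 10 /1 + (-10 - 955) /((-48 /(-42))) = -528419/840 = -629.07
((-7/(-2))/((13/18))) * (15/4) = 945/52 = 18.17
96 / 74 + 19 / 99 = 5455/3663 = 1.49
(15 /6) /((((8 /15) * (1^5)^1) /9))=675/16 = 42.19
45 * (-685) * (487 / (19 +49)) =-220761.40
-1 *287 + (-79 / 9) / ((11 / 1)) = -28492/99 = -287.80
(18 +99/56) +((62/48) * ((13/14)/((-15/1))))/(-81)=1152919/58320 = 19.77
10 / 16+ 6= 53/8 = 6.62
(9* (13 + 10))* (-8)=-1656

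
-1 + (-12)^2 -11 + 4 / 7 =928/7 = 132.57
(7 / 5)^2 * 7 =343/25 = 13.72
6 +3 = 9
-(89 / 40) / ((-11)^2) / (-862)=89/4172080 = 0.00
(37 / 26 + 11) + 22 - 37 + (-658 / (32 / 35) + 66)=-136503/208 = -656.26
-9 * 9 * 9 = -729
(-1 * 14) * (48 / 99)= -224/33 = -6.79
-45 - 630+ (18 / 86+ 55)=-26651/43 = -619.79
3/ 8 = 0.38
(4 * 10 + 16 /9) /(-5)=-376/45 = -8.36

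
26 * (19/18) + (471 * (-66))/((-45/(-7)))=-216367/45 = -4808.16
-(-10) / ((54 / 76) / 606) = 76760/9 = 8528.89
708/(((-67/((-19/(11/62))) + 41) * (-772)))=-69502/3154585 = -0.02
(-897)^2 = 804609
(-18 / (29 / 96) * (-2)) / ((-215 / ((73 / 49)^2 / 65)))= -18417024/973065275 = -0.02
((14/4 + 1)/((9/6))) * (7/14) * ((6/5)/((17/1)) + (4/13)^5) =3472197/31559905 = 0.11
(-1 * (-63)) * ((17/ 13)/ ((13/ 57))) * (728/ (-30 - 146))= -427329/286 = -1494.16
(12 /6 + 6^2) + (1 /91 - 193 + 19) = -135.99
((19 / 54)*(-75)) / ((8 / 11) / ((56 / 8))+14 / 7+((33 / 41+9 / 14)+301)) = -1499575/17306451 = -0.09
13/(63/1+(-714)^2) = 13/509859 = 0.00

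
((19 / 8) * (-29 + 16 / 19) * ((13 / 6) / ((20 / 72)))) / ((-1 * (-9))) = -1391/24 = -57.96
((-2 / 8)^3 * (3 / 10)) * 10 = -3/64 = -0.05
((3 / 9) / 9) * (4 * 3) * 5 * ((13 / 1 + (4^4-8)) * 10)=5800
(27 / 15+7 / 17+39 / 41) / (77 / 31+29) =341713/3401360 = 0.10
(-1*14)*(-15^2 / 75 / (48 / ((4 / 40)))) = 0.09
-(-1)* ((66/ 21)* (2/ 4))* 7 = 11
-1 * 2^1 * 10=-20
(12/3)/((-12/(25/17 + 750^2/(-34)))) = 281225/51 = 5514.22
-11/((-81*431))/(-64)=-11/2234304 = 0.00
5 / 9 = 0.56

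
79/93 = 0.85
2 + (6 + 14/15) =134/15 = 8.93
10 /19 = 0.53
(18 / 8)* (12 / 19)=27/19 = 1.42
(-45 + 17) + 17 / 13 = -347/13 = -26.69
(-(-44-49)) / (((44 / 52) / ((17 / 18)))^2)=1514071/13068 = 115.86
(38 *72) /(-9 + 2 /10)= -3420/11 = -310.91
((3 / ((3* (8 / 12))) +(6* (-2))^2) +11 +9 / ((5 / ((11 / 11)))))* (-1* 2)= -1583/5 = -316.60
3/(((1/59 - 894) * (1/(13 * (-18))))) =41418/52745 = 0.79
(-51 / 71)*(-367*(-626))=-11716842/71 = -165025.94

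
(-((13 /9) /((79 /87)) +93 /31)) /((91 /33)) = -11968/7189 = -1.66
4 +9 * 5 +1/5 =246/5 = 49.20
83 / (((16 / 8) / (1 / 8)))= 83/16 = 5.19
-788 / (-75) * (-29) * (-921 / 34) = 3507782/425 = 8253.60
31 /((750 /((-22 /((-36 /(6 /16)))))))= 341/36000 = 0.01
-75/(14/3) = -225/14 = -16.07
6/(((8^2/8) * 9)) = 1/12 = 0.08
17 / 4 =4.25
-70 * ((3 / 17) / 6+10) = -11935/17 = -702.06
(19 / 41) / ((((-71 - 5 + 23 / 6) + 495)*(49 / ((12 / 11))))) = 1368/56065163 = 0.00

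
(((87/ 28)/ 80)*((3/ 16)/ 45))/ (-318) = -29/56985600 = 0.00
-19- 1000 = -1019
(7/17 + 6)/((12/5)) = 545/204 = 2.67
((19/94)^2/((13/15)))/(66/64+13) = 43320/12893933 = 0.00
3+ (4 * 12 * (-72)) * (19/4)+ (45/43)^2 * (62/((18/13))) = -30256962/1849 = -16363.96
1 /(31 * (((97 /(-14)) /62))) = -28/97 = -0.29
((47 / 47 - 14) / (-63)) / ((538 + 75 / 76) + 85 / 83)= 82004/214602507 = 0.00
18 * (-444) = -7992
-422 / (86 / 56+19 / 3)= -35448/661 = -53.63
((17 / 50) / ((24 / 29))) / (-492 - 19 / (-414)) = -34017/40733800 = 0.00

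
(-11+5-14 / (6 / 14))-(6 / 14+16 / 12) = -283/7 = -40.43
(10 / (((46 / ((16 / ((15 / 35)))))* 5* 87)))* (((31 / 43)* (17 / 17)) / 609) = 496/22457223 = 0.00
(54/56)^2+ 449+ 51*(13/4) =482693/784 = 615.68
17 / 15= 1.13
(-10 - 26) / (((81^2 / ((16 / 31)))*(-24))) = 8/67797 = 0.00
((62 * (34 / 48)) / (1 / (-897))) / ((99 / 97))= -15284581/396 = -38597.43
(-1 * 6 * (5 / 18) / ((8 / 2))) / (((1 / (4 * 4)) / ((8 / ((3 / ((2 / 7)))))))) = -320/63 = -5.08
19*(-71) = -1349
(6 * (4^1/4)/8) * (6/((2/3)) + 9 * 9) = 135/2 = 67.50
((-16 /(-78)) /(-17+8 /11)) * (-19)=0.24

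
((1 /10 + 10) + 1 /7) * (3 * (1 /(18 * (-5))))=-239/700 = -0.34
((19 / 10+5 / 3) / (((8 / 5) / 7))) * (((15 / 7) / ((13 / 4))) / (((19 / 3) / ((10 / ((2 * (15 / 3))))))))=1605/988 = 1.62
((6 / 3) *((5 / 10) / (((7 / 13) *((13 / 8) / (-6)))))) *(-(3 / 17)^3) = 1296/34391 = 0.04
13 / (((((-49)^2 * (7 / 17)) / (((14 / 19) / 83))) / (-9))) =-3978/3786377 = 0.00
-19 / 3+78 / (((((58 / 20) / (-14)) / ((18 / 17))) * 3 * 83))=-974021/122757 = -7.93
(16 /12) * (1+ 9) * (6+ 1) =280/3 = 93.33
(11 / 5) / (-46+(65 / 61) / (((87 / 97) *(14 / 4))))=-37149/771020 = -0.05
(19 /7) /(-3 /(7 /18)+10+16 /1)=19/128 = 0.15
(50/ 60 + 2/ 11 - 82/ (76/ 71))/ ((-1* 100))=9479/12540 = 0.76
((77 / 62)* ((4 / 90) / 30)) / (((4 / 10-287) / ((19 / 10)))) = -1463/119942100 = 0.00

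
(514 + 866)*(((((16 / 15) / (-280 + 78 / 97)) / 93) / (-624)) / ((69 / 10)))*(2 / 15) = 776/442018863 = 0.00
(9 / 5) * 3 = 27/5 = 5.40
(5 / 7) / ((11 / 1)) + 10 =775/77 = 10.06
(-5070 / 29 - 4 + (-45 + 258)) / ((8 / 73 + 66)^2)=5281039/675418004 = 0.01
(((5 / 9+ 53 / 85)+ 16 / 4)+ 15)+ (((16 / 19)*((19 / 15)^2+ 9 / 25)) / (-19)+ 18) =52598411/1380825 = 38.09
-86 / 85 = -1.01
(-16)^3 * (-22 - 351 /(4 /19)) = 6919168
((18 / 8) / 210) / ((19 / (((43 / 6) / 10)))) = 43/106400 = 0.00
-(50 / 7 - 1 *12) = 34/7 = 4.86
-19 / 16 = -1.19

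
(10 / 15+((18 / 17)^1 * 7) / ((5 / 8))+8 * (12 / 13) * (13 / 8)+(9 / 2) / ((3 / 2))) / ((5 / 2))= 14038/1275 = 11.01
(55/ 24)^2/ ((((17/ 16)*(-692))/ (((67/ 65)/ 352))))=-3685/176177664 = 0.00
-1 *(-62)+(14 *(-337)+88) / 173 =6096/173 = 35.24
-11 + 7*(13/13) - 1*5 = -9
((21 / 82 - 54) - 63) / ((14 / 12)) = -28719/287 = -100.07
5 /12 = 0.42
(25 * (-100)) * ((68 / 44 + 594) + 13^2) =-1911363.64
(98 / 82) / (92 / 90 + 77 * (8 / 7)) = 0.01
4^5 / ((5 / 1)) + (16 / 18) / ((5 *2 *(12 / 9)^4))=13109/64 = 204.83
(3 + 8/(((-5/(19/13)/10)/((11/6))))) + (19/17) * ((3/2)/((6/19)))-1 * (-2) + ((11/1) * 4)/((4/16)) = 380395/2652 = 143.44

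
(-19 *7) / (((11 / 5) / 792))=-47880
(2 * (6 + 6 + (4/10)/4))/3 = 121/15 = 8.07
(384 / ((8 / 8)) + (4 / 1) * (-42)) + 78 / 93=6722/31 = 216.84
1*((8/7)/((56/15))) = 15/49 = 0.31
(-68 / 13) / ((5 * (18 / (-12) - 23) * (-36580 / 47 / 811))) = -1295978/29126825 = -0.04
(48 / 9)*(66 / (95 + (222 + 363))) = 44/85 = 0.52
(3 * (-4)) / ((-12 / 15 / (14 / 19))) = 210/19 = 11.05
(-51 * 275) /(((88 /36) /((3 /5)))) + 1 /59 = -406213/118 = -3442.48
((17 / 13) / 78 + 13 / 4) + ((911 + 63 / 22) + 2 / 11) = 20463401/22308 = 917.31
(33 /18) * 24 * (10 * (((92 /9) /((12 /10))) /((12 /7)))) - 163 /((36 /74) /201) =-10555879/162 = -65159.75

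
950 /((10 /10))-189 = 761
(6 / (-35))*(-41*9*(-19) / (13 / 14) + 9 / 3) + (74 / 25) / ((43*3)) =-380000176/293475 = -1294.83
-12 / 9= -4/3 = -1.33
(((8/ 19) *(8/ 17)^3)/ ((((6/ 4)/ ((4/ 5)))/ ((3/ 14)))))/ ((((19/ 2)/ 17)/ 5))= 0.04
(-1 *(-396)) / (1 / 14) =5544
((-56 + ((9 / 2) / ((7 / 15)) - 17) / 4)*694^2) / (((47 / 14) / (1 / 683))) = -390004751/32101 = -12149.30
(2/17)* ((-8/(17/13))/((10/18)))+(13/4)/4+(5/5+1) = 35073/23120 = 1.52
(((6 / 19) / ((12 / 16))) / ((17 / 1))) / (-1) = -8/323 = -0.02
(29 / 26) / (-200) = -29/5200 = -0.01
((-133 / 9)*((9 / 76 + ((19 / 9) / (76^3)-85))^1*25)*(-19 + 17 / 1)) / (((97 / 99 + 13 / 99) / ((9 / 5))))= -123549545/1216 = -101603.24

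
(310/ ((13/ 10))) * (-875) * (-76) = 206150000/13 = 15857692.31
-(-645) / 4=645/4 = 161.25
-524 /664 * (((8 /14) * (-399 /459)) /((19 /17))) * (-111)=-9694/249 = -38.93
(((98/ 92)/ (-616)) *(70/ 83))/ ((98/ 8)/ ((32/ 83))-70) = 560/14678301 = 0.00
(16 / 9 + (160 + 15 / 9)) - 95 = 616/9 = 68.44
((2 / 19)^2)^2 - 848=-110512192/130321 = -848.00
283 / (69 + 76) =283/145 = 1.95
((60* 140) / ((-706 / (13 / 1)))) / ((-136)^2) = -6825/816136 = -0.01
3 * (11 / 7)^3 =3993/343 = 11.64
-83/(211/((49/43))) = -4067/9073 = -0.45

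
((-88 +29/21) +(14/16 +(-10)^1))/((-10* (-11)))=-3217/3696 = -0.87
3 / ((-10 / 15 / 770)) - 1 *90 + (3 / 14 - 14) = -49963/14 = -3568.79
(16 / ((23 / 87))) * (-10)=-13920/23 = -605.22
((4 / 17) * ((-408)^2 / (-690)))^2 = 42614784/13225 = 3222.29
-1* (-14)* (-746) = -10444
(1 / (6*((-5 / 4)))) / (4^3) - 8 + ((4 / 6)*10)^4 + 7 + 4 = 25638853/12960 = 1978.31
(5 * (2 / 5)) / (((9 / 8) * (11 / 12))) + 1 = 97/33 = 2.94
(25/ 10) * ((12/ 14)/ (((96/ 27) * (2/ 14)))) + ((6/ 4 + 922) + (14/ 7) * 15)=30647/32 = 957.72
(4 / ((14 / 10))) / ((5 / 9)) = 36/7 = 5.14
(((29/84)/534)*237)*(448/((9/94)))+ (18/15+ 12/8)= 17293201/24030 = 719.65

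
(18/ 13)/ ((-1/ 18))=-324/13 = -24.92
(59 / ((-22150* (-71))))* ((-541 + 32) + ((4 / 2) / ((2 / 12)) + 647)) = 177/31453 = 0.01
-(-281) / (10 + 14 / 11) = 3091/124 = 24.93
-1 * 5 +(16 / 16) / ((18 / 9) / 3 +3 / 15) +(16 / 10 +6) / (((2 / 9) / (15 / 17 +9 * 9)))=3090166/1105 = 2796.53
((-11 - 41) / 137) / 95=-52/13015 = 0.00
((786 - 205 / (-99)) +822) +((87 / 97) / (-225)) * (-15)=77310416/48015 = 1610.13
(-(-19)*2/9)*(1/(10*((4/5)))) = 19/36 = 0.53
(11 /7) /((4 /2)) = 0.79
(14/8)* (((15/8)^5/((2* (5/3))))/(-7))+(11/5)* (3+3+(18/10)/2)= 13.44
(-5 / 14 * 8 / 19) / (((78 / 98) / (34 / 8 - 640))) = 89005/741 = 120.11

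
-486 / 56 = -243/28 = -8.68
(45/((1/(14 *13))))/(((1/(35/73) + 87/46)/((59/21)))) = 37046100/6403 = 5785.74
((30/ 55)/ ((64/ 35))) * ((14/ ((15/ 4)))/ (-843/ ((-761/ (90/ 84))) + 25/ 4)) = 0.15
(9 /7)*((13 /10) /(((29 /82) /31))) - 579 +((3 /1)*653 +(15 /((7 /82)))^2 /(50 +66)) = 439206/245 = 1792.68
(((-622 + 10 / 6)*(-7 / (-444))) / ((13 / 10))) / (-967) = 65135/8372286 = 0.01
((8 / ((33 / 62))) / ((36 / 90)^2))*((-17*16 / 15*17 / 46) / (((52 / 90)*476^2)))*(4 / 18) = -1550/1450449 = 0.00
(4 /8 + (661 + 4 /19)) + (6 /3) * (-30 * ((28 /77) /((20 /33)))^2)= 121621/190 = 640.11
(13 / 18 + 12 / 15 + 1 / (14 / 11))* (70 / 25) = 1454/225 = 6.46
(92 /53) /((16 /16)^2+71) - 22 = -20965/954 = -21.98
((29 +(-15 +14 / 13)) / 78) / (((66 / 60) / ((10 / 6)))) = 0.29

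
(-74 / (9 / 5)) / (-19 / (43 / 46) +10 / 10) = 15910/7479 = 2.13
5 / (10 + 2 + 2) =5/14 = 0.36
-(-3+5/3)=4/3 = 1.33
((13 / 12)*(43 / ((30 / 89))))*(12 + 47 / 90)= 1730.54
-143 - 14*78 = -1235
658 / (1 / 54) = 35532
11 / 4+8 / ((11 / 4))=249/44 = 5.66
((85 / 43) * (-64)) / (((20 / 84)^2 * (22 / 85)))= -4078368/473 = -8622.34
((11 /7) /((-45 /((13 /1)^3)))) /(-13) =1859/315 = 5.90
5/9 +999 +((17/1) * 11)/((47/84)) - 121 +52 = 534997/423 = 1264.77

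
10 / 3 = 3.33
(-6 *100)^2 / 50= 7200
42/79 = 0.53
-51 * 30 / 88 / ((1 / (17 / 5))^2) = -44217/220 = -200.99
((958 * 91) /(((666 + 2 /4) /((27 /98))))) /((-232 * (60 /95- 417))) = 118313/317142028 = 0.00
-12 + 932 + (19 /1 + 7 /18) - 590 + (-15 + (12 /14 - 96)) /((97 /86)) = 3076723/12222 = 251.74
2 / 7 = 0.29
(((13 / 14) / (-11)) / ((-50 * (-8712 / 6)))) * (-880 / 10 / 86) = 13/10926300 = 0.00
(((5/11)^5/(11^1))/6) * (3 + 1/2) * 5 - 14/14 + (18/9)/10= -84488053/106293660 = -0.79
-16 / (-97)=16/97 = 0.16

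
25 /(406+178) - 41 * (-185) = 4429665/584 = 7585.04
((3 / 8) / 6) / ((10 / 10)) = 1/16 = 0.06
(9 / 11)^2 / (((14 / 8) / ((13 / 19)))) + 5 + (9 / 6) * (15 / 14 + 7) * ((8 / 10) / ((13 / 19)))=20311864/1046045 = 19.42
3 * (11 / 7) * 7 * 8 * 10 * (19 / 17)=50160/17 = 2950.59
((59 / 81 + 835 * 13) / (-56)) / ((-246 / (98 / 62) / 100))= 76939975/617706 = 124.56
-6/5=-1.20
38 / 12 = 19/6 = 3.17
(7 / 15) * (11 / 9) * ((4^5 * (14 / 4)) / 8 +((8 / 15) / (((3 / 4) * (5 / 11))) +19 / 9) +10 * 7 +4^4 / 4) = 10146829/30375 = 334.05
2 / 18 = 1/9 = 0.11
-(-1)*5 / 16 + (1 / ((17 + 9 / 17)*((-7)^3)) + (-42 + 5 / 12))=-101243375/2453136 = -41.27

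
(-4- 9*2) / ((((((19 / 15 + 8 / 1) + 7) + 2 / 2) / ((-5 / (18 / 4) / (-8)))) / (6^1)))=-275/259 = -1.06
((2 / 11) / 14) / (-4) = -1/308 = 0.00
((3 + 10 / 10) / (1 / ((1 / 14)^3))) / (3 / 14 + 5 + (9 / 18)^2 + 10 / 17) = 34/141169 = 0.00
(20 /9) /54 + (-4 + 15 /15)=-719/243 = -2.96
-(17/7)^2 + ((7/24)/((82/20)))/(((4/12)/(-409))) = -748831/8036 = -93.18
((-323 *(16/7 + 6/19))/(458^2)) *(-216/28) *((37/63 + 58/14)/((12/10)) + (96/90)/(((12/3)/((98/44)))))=138665209/989299465 = 0.14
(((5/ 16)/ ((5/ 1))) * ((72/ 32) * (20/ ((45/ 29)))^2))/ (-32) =-841/1152 = -0.73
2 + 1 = 3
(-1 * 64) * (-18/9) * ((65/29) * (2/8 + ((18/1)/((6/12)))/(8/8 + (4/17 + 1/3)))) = 6656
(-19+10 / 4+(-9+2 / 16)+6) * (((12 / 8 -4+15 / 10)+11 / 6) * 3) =-48.44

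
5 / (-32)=-5/32 = -0.16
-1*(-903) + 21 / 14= 1809/2 = 904.50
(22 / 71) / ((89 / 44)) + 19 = 121029/6319 = 19.15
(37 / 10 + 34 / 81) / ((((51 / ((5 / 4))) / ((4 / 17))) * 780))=3337/109554120 = 0.00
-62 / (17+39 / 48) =-3.48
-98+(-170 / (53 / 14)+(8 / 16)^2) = -30243/212 = -142.66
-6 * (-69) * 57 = 23598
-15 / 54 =-5/18 = -0.28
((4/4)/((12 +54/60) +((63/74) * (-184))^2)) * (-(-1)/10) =1369/336112761 = 0.00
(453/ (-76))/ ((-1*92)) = 0.06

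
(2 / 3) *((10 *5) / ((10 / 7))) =70/3 = 23.33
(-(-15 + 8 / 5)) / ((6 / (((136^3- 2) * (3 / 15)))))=84267709/75 = 1123569.45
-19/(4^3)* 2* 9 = -171/32 = -5.34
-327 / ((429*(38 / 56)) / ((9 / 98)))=-1962/19019 = -0.10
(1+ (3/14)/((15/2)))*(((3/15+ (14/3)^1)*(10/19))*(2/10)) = 0.53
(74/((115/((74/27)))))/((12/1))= 0.15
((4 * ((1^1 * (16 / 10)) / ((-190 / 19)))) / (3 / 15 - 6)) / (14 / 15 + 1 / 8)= 0.10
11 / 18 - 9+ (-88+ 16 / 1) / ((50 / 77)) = -53671/450 = -119.27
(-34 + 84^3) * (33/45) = 1303874/3 = 434624.67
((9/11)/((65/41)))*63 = 23247/715 = 32.51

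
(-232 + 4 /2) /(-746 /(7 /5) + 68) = 805/1627 = 0.49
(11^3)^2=1771561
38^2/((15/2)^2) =5776/225 = 25.67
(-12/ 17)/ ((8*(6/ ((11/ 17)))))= -11/1156 = -0.01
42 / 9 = 14/3 = 4.67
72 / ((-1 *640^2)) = -9/51200 = 0.00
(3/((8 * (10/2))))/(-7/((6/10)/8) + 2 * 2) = -9/10720 = 0.00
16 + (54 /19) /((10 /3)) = 1601/95 = 16.85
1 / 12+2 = 25/12 = 2.08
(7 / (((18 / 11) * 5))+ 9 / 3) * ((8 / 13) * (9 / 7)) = 1388/455 = 3.05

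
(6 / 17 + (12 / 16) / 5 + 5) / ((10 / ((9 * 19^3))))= 115498701/3400 = 33970.21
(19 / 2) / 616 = 19/1232 = 0.02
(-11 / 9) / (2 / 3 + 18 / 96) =-176/123 = -1.43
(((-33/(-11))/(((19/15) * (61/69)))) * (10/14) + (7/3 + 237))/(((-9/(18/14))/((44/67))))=-258355196/11414991 = -22.63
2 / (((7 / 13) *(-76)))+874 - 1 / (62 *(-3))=10809968/12369 = 873.96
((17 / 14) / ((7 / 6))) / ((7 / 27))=1377/343 = 4.01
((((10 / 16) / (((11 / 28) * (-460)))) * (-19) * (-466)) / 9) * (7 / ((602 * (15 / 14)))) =-216923/5874660 = -0.04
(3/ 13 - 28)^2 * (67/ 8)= 8731507/1352 = 6458.22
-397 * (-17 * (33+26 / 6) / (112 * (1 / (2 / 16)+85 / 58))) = 391442/1647 = 237.67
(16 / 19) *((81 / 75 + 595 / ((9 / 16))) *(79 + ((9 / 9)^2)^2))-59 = 60939763/855 = 71274.58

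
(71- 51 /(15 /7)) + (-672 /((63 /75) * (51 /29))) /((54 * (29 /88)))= 148972/6885 = 21.64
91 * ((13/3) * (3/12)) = 1183/12 = 98.58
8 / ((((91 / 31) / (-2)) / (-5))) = 2480/91 = 27.25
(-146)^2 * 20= 426320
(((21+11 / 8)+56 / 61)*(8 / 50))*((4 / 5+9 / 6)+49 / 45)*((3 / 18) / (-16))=-421/3200 = -0.13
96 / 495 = 32/165 = 0.19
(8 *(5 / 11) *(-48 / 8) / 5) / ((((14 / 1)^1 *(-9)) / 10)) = 80/231 = 0.35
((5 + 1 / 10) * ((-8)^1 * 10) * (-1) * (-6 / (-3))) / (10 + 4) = 408/7 = 58.29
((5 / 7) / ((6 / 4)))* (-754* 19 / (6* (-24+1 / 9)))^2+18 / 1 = 309016284/64715 = 4775.03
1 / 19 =0.05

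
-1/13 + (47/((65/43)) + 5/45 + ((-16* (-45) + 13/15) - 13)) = 432311/585 = 738.99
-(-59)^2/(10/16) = -27848/5 = -5569.60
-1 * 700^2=-490000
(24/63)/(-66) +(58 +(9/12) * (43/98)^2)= 58.14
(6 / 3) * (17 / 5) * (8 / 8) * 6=204/5 = 40.80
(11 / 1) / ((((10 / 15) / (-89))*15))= -979/10 = -97.90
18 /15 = 6/5 = 1.20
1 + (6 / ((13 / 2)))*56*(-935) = -628307/13 = -48331.31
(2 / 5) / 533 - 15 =-39973/2665 = -15.00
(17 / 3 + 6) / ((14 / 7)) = 35/6 = 5.83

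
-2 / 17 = -0.12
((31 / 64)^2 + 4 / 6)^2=122655625/150994944 = 0.81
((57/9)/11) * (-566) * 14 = -150556/33 = -4562.30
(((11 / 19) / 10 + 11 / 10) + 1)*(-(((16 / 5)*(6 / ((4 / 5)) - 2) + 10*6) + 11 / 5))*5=-861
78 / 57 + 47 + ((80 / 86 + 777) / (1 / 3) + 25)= 1966649/817 = 2407.16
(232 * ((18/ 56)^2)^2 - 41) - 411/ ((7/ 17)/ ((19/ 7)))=-211116547/76832 = -2747.77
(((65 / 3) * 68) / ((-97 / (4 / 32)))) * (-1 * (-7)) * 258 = -332605/97 = -3428.92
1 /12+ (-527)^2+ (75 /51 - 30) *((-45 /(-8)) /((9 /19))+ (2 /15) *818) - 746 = 273532.69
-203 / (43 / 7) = -1421/43 = -33.05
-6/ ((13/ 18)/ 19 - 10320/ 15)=2052/235283 = 0.01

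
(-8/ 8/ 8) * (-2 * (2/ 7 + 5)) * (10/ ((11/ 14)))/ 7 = 2.40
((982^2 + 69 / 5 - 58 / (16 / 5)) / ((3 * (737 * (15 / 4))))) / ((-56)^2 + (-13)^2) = 3506617/99645750 = 0.04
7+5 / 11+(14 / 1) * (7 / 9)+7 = 2509/99 = 25.34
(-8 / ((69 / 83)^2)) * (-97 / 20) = 1336466/23805 = 56.14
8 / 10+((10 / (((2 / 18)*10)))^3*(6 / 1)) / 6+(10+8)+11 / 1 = 3794/5 = 758.80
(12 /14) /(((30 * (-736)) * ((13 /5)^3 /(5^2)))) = -625/11318944 = 0.00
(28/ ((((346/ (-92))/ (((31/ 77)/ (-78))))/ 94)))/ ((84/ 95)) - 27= -22.91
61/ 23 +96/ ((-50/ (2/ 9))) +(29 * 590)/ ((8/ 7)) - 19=103185881/6900 = 14954.48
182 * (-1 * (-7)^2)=-8918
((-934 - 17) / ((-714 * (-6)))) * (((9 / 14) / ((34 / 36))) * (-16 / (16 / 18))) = 77031/28322 = 2.72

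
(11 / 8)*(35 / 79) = 385/632 = 0.61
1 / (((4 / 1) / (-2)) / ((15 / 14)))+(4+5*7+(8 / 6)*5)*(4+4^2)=76675/84 = 912.80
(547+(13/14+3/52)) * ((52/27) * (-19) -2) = -11546923/546 = -21148.21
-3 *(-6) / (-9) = -2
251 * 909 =228159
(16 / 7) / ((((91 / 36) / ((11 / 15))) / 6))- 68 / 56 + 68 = 450769/6370 = 70.76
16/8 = 2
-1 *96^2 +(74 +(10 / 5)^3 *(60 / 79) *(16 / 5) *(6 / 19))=-13712926/1501 = -9135.86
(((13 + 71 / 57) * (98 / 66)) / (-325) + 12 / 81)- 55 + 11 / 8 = -785556587/14671800 = -53.54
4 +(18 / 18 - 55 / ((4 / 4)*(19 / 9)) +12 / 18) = -1162/57 = -20.39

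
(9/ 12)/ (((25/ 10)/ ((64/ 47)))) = 96/235 = 0.41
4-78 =-74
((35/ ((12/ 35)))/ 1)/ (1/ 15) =6125/4 = 1531.25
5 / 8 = 0.62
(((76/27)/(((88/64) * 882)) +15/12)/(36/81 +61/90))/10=0.11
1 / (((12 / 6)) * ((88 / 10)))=5/88 = 0.06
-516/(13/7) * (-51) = 184212/13 = 14170.15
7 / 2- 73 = -139/2 = -69.50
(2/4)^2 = 1/4 = 0.25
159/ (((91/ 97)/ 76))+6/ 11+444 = 13338618/1001 = 13325.29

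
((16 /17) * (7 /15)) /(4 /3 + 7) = 112/2125 = 0.05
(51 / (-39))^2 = 289/169 = 1.71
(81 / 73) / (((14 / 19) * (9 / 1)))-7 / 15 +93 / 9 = 10.03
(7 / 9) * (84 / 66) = 98/99 = 0.99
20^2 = 400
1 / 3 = 0.33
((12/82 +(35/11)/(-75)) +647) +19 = 4506193/6765 = 666.10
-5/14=-0.36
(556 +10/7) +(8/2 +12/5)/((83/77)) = 1636578/2905 = 563.37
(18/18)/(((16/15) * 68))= 15/1088 = 0.01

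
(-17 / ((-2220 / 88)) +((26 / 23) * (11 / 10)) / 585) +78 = 15064487/191475 = 78.68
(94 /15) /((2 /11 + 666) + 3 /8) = 8272/879855 = 0.01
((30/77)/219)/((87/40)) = 400/489027 = 0.00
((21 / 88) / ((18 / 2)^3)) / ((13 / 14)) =49/138996 = 0.00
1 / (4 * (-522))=-1/2088 = 0.00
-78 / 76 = -39/38 = -1.03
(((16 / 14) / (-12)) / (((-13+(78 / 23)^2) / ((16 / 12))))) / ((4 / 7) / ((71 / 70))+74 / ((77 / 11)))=150236/19748079 = 0.01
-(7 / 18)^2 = -49/324 = -0.15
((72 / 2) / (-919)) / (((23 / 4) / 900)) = -129600/21137 = -6.13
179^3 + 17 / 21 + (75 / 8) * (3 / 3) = 963538663/168 = 5735349.18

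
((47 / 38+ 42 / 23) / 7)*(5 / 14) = 13385/85652 = 0.16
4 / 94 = 2/47 = 0.04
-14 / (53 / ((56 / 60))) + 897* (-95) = -85215.25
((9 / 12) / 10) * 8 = 3/5 = 0.60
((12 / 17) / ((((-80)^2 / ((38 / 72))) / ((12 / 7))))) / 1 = 19/190400 = 0.00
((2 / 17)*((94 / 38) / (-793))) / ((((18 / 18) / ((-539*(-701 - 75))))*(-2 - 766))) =2457301/12294672 = 0.20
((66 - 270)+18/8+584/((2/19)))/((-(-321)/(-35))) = -748475/1284 = -582.92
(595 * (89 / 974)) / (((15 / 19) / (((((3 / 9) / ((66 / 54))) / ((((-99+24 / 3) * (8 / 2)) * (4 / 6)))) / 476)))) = -5073/31199168 = 0.00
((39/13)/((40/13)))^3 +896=57403319/64000 = 896.93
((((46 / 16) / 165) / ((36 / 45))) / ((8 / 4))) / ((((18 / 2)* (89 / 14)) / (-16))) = -161/52866 = 0.00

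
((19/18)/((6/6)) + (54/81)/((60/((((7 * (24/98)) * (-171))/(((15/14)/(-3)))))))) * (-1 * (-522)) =132791/25 = 5311.64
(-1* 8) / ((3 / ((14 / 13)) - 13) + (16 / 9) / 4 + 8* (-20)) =1008/21391 = 0.05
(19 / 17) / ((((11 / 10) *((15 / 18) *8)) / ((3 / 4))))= 171/1496 = 0.11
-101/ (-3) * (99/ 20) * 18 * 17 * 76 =19378062/5 = 3875612.40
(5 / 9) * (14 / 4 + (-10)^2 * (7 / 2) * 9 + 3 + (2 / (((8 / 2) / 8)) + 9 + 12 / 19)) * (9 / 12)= 200775/152 = 1320.89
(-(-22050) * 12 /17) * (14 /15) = 246960/17 = 14527.06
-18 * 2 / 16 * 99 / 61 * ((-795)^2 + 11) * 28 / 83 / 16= -985502133/20252 = -48661.97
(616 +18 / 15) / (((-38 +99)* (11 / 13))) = 40118/3355 = 11.96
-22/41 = -0.54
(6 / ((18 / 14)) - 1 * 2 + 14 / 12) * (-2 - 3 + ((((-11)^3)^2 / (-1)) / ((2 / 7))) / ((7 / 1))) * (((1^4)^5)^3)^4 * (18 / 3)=-40746133/2 = -20373066.50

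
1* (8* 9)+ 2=74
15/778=0.02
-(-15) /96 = 5/32 = 0.16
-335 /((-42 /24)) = 1340/7 = 191.43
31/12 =2.58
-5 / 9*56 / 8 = -35/9 = -3.89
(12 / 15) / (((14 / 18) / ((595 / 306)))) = 2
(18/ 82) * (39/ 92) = 351/3772 = 0.09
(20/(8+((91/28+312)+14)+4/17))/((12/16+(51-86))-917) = -1088/17464189 = 0.00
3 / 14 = 0.21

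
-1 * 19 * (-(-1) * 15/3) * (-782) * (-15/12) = -185725/2 = -92862.50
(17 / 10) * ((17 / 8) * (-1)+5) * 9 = 3519/80 = 43.99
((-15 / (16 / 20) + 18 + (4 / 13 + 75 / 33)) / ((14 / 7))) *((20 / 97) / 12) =1745/110968 = 0.02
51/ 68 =3/4 = 0.75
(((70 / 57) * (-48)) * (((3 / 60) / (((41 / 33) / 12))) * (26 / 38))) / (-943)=288288/13957343 = 0.02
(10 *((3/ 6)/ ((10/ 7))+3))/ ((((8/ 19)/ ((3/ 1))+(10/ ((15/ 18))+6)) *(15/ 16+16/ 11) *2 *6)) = 1273/19787 = 0.06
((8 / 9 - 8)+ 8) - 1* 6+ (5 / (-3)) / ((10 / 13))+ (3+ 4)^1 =-5/18 = -0.28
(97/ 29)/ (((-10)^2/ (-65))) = -1261/580 = -2.17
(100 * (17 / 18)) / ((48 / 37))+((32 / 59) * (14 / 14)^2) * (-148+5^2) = 77599/12744 = 6.09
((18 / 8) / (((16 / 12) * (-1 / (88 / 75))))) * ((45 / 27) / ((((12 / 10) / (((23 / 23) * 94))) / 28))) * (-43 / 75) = 311234/75 = 4149.79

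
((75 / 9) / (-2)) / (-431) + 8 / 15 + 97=1261231/12930 = 97.54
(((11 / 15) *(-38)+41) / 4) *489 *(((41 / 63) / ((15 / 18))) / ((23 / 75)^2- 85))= -98741325/6686344 = -14.77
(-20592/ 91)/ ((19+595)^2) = -396/659743 = 0.00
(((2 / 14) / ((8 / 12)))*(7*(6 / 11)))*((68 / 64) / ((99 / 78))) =663/968 = 0.68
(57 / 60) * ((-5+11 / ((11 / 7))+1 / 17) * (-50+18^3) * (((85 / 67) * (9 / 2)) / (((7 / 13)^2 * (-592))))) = -59676435/158656 = -376.14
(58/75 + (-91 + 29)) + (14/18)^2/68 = -8429687/137700 = -61.22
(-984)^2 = 968256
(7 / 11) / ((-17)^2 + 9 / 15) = 35/15928 = 0.00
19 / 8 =2.38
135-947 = -812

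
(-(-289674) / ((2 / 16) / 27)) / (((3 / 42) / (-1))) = -875974176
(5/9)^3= 125/729 = 0.17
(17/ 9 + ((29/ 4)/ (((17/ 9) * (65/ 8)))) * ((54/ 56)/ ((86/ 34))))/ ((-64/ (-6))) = 728633/3756480 = 0.19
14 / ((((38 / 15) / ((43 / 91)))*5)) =129/247 = 0.52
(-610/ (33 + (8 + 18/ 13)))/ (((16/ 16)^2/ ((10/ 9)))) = -79300/4959 = -15.99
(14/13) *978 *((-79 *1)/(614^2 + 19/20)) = -7211120/32673069 = -0.22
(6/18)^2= 1/9 = 0.11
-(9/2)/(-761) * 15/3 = 45/1522 = 0.03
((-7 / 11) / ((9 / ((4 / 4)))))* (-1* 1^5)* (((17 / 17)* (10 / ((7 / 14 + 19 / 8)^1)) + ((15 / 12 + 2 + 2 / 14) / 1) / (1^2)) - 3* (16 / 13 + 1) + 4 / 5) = 40973/592020 = 0.07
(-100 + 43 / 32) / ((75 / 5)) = -3157/480 = -6.58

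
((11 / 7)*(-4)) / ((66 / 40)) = -80/21 = -3.81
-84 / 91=-12/13 = -0.92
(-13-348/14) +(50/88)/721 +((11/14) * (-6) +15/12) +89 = 378145/7931 = 47.68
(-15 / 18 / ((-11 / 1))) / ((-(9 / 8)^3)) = -1280/24057 = -0.05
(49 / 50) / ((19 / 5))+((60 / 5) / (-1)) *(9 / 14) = -9917/1330 = -7.46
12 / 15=0.80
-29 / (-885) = 29/885 = 0.03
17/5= 3.40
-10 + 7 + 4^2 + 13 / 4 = 65/4 = 16.25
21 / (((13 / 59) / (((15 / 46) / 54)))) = 2065/3588 = 0.58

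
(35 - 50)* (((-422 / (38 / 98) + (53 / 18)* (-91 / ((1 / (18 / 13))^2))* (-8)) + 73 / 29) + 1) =-324993180/7163 = -45371.10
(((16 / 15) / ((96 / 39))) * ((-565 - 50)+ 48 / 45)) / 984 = -119717/442800 = -0.27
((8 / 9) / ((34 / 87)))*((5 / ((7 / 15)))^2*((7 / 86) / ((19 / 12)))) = 1305000/97223 = 13.42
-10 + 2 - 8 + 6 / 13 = -202/13 = -15.54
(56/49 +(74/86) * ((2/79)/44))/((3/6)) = 598131/261569 = 2.29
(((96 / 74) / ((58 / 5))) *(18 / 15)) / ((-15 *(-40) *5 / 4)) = 24/134125 = 0.00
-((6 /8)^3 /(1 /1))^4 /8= -531441/134217728 = 0.00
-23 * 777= -17871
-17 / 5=-3.40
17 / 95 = 0.18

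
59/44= 1.34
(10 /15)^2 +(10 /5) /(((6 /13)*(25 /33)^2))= 44971/5625 = 7.99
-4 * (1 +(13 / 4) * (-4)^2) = -212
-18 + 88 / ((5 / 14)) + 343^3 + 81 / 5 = 201769258/5 = 40353851.60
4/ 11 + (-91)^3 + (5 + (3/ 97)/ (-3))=-804054545/1067 = -753565.65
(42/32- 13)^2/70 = 34969/17920 = 1.95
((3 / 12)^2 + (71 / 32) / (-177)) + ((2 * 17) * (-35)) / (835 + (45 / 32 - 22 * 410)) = 57959149/296652000 = 0.20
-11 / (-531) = 11/531 = 0.02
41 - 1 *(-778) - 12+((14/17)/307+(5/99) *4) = 417067333/516681 = 807.20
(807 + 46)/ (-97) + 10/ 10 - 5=-1241/97 = -12.79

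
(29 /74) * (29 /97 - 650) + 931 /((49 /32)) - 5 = 2500725/7178 = 348.39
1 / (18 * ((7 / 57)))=0.45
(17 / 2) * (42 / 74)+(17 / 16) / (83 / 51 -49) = 6868017/1430272 = 4.80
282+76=358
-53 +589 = 536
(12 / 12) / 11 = 1/11 = 0.09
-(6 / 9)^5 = -32/243 = -0.13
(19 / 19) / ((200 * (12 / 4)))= 1/600 = 0.00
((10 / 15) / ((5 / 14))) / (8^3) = 7/1920 = 0.00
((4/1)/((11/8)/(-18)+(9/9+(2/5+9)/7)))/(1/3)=60480/11423 = 5.29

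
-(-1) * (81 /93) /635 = 27/19685 = 0.00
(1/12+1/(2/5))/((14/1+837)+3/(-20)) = 155/51051 = 0.00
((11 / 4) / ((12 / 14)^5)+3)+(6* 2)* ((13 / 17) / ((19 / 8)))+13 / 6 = 150440455/10046592 = 14.97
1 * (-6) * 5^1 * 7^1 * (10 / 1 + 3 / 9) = -2170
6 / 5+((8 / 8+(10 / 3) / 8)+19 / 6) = 347/60 = 5.78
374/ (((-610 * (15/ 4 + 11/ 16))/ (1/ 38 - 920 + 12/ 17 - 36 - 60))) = 57715944/411445 = 140.28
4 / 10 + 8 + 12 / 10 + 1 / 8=9.72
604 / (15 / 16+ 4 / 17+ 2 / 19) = 3121472/6605 = 472.59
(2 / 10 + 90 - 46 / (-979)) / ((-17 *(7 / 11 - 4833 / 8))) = 3534072/401754455 = 0.01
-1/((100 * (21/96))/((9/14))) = -36/1225 = -0.03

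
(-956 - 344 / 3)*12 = -12848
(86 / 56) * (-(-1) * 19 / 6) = 817/168 = 4.86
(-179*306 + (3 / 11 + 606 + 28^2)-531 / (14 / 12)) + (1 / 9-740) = -54578.76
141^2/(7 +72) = 19881/79 = 251.66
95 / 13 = 7.31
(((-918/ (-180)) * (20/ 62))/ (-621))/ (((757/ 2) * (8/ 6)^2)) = -17/4317928 = 0.00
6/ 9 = 2/3 = 0.67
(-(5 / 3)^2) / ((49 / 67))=-1675/441 = -3.80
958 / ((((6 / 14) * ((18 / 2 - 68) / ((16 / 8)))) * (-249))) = 13412/44073 = 0.30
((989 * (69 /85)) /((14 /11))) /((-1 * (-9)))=250217/3570 = 70.09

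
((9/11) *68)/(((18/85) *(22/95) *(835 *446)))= 27455/9012322 = 0.00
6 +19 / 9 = 73/9 = 8.11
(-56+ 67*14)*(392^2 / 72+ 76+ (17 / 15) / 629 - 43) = 353625944/185 = 1911491.59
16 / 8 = 2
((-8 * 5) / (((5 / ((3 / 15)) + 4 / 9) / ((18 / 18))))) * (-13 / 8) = 585/229 = 2.55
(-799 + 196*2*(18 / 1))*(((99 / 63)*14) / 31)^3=66624536/29791 = 2236.40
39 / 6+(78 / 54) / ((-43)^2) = 216359/33282 = 6.50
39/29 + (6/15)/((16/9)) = 1821/1160 = 1.57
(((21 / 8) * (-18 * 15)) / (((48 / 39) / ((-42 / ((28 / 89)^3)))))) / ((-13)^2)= 856537335/186368 = 4595.95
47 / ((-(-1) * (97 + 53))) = 47/150 = 0.31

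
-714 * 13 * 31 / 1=-287742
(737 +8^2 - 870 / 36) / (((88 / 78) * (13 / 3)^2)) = 41949/1144 = 36.67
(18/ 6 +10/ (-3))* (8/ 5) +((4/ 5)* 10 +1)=8.47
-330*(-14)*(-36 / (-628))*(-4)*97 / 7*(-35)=80665200/157 = 513791.08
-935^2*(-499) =436238275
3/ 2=1.50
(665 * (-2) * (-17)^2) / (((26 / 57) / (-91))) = 76681815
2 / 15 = 0.13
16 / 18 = 8/9 = 0.89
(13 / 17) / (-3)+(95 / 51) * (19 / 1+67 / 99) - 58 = -21.60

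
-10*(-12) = 120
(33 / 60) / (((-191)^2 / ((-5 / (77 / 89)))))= -89/1021468 = 0.00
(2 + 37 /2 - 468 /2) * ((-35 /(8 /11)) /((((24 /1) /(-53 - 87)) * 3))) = -5753825/288 = -19978.56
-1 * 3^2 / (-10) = 9/10 = 0.90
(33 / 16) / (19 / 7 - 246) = -231/27248 = -0.01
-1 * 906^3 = -743677416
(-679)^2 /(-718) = -642.12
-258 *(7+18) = -6450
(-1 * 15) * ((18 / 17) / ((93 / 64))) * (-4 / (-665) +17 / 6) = -2175168/70091 = -31.03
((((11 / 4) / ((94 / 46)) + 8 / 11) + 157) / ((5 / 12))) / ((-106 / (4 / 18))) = -328963/411015 = -0.80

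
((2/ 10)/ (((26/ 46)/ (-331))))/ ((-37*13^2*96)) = 7613/39018720 = 0.00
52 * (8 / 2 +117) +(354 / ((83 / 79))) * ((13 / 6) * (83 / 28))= 236769/28 = 8456.04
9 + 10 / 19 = 9.53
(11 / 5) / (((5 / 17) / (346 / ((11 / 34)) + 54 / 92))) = 9204497/1150 = 8003.91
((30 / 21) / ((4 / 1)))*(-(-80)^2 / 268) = -4000/469 = -8.53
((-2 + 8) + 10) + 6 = 22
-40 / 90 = -0.44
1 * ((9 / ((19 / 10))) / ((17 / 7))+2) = 1276/323 = 3.95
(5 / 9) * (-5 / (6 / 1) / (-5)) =5/54 = 0.09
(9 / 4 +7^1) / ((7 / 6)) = 111/14 = 7.93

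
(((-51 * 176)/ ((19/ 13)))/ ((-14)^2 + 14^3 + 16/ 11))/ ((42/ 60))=-3208920/1075837 = -2.98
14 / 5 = 2.80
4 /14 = 2/7 = 0.29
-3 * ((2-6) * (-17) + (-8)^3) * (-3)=-3996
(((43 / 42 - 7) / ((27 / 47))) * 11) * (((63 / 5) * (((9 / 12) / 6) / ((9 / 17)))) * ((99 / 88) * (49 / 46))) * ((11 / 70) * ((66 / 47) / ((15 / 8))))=-39755639/828000 = -48.01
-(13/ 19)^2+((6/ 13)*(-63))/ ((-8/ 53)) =3607349/18772 = 192.17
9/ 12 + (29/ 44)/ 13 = 229/286 = 0.80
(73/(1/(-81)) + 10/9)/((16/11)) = -585277/144 = -4064.42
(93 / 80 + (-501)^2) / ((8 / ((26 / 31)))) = 261042249/9920 = 26314.74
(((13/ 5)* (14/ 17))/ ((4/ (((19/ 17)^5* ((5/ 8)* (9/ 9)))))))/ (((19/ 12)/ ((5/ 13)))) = 13683705/96550276 = 0.14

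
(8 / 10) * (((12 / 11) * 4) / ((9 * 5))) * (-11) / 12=-16/225 = -0.07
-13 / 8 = -1.62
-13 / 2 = -6.50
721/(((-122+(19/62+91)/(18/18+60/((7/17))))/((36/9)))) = -183635816/7728601 = -23.76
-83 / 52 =-1.60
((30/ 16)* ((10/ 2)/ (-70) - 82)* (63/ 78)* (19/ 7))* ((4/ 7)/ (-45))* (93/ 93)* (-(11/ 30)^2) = -880517/1528800 = -0.58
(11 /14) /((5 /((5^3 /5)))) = 55/14 = 3.93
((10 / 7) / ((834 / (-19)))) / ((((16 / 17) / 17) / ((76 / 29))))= -521645/338604 = -1.54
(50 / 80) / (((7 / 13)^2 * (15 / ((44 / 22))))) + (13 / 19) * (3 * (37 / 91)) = 12535/11172 = 1.12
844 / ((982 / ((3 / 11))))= 1266/5401 = 0.23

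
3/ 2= 1.50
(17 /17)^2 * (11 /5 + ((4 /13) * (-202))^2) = 3266179/845 = 3865.30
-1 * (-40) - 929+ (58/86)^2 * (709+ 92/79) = -82674496/146071 = -565.99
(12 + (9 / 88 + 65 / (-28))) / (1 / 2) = 6025/308 = 19.56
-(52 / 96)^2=-169/576 = -0.29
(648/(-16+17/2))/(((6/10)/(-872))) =125568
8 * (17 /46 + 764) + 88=142668/23 = 6202.96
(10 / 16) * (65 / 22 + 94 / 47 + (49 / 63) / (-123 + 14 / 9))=594915/192368 = 3.09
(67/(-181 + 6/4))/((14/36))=-2412/2513 = -0.96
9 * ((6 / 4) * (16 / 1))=216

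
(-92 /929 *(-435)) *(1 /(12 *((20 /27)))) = 18009/3716 = 4.85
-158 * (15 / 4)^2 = -17775/8 = -2221.88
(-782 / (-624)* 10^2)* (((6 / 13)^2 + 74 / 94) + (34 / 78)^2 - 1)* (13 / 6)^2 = 132949775/1187784 = 111.93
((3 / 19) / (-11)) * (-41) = 123/209 = 0.59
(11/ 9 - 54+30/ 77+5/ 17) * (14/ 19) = -1227440/31977 = -38.39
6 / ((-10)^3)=-3/500 = -0.01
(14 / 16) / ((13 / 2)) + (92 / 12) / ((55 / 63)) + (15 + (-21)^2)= 1329661/2860 = 464.92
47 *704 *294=9727872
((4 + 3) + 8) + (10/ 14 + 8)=166/7 = 23.71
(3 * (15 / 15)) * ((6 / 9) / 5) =2/5 = 0.40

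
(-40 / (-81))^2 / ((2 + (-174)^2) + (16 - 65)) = 1600/198332469 = 0.00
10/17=0.59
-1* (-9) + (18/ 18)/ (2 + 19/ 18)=513/55 = 9.33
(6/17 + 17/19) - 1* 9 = -2504/323 = -7.75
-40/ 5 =-8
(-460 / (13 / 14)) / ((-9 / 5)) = 32200/117 = 275.21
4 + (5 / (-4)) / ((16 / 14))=93/32 = 2.91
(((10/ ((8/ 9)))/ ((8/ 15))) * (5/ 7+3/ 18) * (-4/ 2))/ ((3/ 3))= -8325/224 = -37.17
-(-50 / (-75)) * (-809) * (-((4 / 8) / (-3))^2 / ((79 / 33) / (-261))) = 258071/158 = 1633.36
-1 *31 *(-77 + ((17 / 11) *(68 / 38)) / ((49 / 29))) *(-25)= -598141125/10241 = -58406.52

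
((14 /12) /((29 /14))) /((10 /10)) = 49/87 = 0.56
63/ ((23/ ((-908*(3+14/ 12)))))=-238350/23 = -10363.04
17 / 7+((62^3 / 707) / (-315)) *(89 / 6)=-8983031/668115 = -13.45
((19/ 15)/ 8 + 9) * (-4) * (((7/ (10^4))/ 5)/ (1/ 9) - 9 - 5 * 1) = 769230763/1500000 = 512.82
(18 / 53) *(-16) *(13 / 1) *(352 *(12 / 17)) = -15814656/901 = -17552.34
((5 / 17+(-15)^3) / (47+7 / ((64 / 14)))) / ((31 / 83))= -152374720/818431 = -186.18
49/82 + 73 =6035/82 = 73.60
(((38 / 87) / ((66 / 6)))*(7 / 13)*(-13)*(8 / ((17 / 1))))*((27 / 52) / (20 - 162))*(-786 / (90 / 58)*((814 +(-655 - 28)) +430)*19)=-11917332/4615 = -2582.30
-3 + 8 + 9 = 14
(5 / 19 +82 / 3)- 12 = 889/57 = 15.60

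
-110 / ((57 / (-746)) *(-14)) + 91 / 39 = -40099/399 = -100.50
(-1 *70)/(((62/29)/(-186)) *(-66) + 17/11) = -30.38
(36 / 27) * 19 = 76/3 = 25.33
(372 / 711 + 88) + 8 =22876/237 = 96.52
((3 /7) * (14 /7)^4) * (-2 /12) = -8/7 = -1.14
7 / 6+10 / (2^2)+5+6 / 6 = 29/3 = 9.67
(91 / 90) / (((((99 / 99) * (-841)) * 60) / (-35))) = 637/908280 = 0.00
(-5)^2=25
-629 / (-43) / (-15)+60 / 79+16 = 804289/50955 = 15.78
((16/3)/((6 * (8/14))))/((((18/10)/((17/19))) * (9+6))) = 238/4617 = 0.05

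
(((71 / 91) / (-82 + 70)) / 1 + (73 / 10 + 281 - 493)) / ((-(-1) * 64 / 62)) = -34658527/174720 = -198.37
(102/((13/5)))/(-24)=-85/52 = -1.63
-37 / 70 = -0.53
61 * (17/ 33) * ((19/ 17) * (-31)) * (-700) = 762130.30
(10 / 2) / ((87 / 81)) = 135/29 = 4.66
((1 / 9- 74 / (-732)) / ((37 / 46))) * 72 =42872/2257 = 19.00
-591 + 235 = -356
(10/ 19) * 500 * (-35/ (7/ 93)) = -2325000/19 = -122368.42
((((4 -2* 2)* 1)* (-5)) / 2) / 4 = 0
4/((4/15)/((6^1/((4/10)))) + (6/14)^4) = 2160900/27829 = 77.65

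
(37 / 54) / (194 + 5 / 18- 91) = 37/5577 = 0.01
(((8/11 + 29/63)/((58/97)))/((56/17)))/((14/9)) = 1357127/3501344 = 0.39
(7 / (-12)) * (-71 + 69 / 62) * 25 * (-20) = -3791375/186 = -20383.74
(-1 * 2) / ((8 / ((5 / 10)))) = -1/8 = -0.12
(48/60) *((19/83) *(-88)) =-6688/415 = -16.12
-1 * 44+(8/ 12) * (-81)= -98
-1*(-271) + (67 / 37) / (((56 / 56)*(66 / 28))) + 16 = 351365/1221 = 287.77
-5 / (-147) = 5/147 = 0.03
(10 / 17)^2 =100/289 = 0.35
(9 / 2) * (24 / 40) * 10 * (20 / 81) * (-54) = -360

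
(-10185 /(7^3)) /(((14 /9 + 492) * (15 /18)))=-7857/108829 = -0.07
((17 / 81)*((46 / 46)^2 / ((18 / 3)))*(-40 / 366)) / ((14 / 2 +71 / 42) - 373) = 2380/226806723 = 0.00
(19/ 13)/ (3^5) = 19/3159 = 0.01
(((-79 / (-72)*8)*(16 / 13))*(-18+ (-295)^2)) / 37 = 109976848/4329 = 25404.68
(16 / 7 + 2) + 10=100/7 = 14.29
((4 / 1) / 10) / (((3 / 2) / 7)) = 28/15 = 1.87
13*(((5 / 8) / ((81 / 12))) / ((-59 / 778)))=-25285/1593 = -15.87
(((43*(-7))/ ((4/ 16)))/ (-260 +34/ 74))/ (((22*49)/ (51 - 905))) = -388204/105633 = -3.68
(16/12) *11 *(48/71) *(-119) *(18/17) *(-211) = 18716544/71 = 263613.30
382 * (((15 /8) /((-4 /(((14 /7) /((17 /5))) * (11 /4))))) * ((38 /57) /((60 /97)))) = -1018985/3264 = -312.19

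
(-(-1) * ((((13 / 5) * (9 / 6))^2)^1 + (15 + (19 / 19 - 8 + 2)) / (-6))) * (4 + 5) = 12189/100 = 121.89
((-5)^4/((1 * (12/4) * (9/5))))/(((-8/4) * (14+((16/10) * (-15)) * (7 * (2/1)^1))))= 3125/17388 = 0.18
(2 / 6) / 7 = 1/21 = 0.05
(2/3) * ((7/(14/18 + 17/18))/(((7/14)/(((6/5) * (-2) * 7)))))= -14112/155 = -91.05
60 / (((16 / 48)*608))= 45/152 = 0.30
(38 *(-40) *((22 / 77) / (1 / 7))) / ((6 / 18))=-9120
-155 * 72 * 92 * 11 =-11293920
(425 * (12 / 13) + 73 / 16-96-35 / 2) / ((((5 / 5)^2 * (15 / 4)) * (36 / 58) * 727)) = 63307/378040 = 0.17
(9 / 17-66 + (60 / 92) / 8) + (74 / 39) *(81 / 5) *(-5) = -8908725/40664 = -219.08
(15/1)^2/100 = 9/4 = 2.25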